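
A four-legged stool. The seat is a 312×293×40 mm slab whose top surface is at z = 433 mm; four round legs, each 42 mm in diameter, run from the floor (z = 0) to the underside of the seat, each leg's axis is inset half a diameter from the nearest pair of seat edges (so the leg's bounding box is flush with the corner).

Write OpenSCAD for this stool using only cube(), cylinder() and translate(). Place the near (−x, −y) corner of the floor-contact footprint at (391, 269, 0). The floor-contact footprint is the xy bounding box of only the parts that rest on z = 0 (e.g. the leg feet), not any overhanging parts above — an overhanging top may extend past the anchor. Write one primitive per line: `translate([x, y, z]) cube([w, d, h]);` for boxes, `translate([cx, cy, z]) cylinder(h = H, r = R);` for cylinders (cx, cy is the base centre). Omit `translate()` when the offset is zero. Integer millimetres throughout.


translate([391, 269, 393]) cube([312, 293, 40]);
translate([412, 290, 0]) cylinder(h = 393, r = 21);
translate([682, 290, 0]) cylinder(h = 393, r = 21);
translate([412, 541, 0]) cylinder(h = 393, r = 21);
translate([682, 541, 0]) cylinder(h = 393, r = 21);


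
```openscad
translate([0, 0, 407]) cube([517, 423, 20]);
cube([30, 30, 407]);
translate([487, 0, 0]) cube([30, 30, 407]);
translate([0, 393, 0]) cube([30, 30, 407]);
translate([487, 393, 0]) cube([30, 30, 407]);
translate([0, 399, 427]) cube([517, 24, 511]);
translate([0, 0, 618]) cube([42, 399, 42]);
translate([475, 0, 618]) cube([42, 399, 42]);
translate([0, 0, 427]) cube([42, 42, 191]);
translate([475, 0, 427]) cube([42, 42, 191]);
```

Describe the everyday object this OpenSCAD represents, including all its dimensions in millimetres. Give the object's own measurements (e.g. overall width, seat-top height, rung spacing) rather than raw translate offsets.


A chair. The seat is a 517×423×20 mm slab with its top at z = 427 mm, on four 30×30 mm corner legs (flush with the seat edges, standing on z = 0). A flat backrest 24 mm thick, 511 mm tall, spans the full seat width and rises from the seat top along its +y edge, rear face flush with the rear of the seat. Two armrests of 42×42 mm section run along each side from the seat's front edge to the front of the backrest, top faces 233 mm above the seat top and outer faces flush with the seat's x-edges; a 42×42 mm post under the front of each armrest stands on the seat at the front corner.


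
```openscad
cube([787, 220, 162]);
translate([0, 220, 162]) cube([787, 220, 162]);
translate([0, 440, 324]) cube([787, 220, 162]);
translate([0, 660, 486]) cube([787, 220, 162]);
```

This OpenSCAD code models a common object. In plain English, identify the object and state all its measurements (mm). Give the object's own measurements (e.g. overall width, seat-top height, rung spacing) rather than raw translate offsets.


A straight staircase of 4 solid steps. Each step is 787 mm wide (x), 220 mm deep (y, the going) and 162 mm tall (the rise). The first step rests on the floor; each subsequent step sits one going further in +y and one rise higher in +z, directly behind and above the previous step with no overlap.


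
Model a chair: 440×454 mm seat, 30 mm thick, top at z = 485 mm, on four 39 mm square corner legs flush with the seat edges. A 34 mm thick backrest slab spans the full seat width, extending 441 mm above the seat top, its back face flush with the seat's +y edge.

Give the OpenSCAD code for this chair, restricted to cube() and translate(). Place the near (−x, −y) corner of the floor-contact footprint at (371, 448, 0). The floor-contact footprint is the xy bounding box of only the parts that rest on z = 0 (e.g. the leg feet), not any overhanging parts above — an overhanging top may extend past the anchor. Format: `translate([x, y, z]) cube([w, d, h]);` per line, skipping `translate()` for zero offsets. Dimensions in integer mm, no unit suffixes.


translate([371, 448, 455]) cube([440, 454, 30]);
translate([371, 448, 0]) cube([39, 39, 455]);
translate([772, 448, 0]) cube([39, 39, 455]);
translate([371, 863, 0]) cube([39, 39, 455]);
translate([772, 863, 0]) cube([39, 39, 455]);
translate([371, 868, 485]) cube([440, 34, 441]);


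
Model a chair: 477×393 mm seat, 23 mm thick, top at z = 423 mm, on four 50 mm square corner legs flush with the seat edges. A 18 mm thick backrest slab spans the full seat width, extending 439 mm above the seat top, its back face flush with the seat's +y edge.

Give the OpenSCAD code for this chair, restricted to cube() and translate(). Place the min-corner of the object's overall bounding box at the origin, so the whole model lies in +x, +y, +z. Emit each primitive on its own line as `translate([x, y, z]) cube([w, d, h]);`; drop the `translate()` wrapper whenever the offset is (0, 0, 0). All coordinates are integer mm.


// leg_h = 423 - 23 = 400
translate([0, 0, 400]) cube([477, 393, 23]);
cube([50, 50, 400]);
translate([427, 0, 0]) cube([50, 50, 400]);
translate([0, 343, 0]) cube([50, 50, 400]);
translate([427, 343, 0]) cube([50, 50, 400]);
translate([0, 375, 423]) cube([477, 18, 439]);


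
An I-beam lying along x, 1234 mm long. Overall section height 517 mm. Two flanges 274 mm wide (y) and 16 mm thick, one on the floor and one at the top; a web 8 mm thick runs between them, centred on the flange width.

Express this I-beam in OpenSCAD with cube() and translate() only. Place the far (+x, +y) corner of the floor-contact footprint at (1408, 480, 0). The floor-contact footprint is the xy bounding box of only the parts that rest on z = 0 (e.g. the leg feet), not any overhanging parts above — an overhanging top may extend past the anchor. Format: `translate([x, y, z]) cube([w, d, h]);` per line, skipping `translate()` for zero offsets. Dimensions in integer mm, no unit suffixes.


translate([174, 206, 0]) cube([1234, 274, 16]);
translate([174, 339, 16]) cube([1234, 8, 485]);
translate([174, 206, 501]) cube([1234, 274, 16]);


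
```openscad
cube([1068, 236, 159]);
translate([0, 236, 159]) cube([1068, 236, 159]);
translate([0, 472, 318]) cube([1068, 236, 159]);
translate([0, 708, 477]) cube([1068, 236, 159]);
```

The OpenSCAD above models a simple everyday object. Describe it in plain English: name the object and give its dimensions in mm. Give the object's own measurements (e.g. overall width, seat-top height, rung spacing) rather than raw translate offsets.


A straight staircase of 4 solid steps. Each step is 1068 mm wide (x), 236 mm deep (y, the going) and 159 mm tall (the rise). The first step rests on the floor; each subsequent step sits one going further in +y and one rise higher in +z, directly behind and above the previous step with no overlap.


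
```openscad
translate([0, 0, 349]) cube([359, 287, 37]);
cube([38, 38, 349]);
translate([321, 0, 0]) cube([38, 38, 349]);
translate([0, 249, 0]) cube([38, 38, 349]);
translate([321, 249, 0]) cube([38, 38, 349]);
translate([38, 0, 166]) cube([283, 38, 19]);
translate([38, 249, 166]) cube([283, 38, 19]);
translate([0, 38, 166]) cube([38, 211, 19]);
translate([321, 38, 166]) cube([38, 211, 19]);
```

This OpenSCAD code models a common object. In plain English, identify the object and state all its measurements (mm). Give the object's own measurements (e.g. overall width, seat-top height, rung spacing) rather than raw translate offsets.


A simple wooden stool: a rectangular seat 359 mm (x) by 287 mm (y), 37 mm thick, top face at z = 386 mm, on four square legs, each 38×38 mm in cross-section. The legs rest on z = 0, each flush with a corner of the seat. Four stretchers, 38 mm wide and 19 mm tall, connect adjacent legs with their undersides at z = 166 mm, each running between the inner faces of the legs it joins and aligned with the legs' outer faces on the other axis.


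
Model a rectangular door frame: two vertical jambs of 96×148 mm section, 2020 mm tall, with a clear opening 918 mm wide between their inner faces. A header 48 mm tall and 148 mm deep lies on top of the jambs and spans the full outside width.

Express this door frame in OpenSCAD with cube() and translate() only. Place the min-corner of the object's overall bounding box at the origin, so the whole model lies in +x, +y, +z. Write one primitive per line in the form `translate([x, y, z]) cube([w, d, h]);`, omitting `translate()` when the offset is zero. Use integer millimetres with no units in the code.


cube([96, 148, 2020]);
translate([1014, 0, 0]) cube([96, 148, 2020]);
translate([0, 0, 2020]) cube([1110, 148, 48]);


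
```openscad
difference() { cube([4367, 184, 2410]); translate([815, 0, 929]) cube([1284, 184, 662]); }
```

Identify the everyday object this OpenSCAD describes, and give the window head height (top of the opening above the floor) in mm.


A wall with a window opening. The window head height is 1591 mm.

A wall with a rectangular opening subtracted — a window. Sill at z = 929, opening 662 mm tall, so the head is at 929 + 662 = 1591 mm.


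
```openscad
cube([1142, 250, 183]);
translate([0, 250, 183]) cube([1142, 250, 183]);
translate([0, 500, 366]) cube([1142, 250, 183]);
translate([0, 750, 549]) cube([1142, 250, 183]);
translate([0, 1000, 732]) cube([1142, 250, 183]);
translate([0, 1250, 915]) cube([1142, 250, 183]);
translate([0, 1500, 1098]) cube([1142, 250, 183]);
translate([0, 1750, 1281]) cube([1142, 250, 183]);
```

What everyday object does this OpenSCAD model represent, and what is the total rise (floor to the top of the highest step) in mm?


A staircase. The total rise is 1464 mm.

8 identical blocks, each offset up and back from the previous — a staircase. Each step is 183 mm tall and there are 8 of them, so the total rise is 8 × 183 = 1464 mm.


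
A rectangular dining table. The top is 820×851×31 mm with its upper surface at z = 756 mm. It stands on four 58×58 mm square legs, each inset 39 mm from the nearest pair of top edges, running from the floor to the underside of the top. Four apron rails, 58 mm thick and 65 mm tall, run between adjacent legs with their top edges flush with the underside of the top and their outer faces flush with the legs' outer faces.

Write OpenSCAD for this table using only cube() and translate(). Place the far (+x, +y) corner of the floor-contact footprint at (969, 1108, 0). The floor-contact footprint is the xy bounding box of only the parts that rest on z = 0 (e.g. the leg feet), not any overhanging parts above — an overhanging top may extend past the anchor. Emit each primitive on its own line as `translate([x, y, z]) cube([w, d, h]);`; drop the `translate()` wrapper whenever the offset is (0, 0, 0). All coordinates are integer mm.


translate([188, 296, 725]) cube([820, 851, 31]);
translate([227, 335, 0]) cube([58, 58, 725]);
translate([911, 335, 0]) cube([58, 58, 725]);
translate([227, 1050, 0]) cube([58, 58, 725]);
translate([911, 1050, 0]) cube([58, 58, 725]);
translate([285, 335, 660]) cube([626, 58, 65]);
translate([285, 1050, 660]) cube([626, 58, 65]);
translate([227, 393, 660]) cube([58, 657, 65]);
translate([911, 393, 660]) cube([58, 657, 65]);


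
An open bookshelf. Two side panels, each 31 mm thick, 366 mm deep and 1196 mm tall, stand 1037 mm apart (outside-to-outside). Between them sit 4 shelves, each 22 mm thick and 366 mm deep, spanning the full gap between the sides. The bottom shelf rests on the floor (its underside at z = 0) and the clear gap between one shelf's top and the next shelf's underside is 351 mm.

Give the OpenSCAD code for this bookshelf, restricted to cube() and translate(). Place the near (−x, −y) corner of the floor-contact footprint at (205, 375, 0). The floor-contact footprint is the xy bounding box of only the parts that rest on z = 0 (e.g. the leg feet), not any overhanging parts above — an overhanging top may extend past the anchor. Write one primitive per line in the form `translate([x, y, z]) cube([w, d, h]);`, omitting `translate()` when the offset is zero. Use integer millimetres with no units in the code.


translate([205, 375, 0]) cube([31, 366, 1196]);
translate([1211, 375, 0]) cube([31, 366, 1196]);
translate([236, 375, 0]) cube([975, 366, 22]);
translate([236, 375, 373]) cube([975, 366, 22]);
translate([236, 375, 746]) cube([975, 366, 22]);
translate([236, 375, 1119]) cube([975, 366, 22]);


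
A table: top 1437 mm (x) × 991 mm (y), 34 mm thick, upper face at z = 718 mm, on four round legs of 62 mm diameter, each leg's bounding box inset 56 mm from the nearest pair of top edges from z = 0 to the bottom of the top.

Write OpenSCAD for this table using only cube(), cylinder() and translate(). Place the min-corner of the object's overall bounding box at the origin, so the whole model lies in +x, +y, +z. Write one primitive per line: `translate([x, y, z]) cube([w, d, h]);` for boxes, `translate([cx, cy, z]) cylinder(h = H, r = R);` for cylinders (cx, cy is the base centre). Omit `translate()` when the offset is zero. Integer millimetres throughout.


translate([0, 0, 684]) cube([1437, 991, 34]);
translate([87, 87, 0]) cylinder(h = 684, r = 31);
translate([1350, 87, 0]) cylinder(h = 684, r = 31);
translate([87, 904, 0]) cylinder(h = 684, r = 31);
translate([1350, 904, 0]) cylinder(h = 684, r = 31);


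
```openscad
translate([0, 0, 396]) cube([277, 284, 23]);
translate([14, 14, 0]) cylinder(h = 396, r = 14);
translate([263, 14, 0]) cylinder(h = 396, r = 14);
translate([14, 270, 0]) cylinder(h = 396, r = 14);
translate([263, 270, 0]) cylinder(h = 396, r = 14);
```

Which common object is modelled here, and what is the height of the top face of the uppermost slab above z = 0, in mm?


A stool. The seat height is 419 mm.

A 277×284×23 slab at z = 396 on four corner cylinders — a stool. The seat top is 396 + 23 = 419 mm.


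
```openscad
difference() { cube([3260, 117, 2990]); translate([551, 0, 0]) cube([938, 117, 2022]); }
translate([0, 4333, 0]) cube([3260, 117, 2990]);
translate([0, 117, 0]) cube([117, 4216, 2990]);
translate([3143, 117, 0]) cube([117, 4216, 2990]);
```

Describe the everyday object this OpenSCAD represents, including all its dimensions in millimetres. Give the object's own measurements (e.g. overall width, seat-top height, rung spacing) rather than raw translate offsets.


A single room: four walls, each 2990 mm tall and 117 mm thick, enclosing an outside footprint 3260×4450 mm (x × y), no floor or roof. The front and back walls (−y and +y sides) run the full x-width; the side walls fit between their inner faces. A door opening 938 mm wide and 2022 mm tall is cut through the front wall from the floor up, its −x edge 551 mm from the wall's −x end.


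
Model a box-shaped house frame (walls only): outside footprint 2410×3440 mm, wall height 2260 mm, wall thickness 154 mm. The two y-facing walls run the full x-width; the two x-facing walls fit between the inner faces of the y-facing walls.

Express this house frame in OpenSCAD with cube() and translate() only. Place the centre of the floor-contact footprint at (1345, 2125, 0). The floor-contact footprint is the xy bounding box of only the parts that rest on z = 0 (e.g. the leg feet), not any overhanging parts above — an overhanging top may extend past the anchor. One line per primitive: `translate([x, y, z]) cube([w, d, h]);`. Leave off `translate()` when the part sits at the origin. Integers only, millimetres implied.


translate([140, 405, 0]) cube([2410, 154, 2260]);
translate([140, 3691, 0]) cube([2410, 154, 2260]);
translate([140, 559, 0]) cube([154, 3132, 2260]);
translate([2396, 559, 0]) cube([154, 3132, 2260]);


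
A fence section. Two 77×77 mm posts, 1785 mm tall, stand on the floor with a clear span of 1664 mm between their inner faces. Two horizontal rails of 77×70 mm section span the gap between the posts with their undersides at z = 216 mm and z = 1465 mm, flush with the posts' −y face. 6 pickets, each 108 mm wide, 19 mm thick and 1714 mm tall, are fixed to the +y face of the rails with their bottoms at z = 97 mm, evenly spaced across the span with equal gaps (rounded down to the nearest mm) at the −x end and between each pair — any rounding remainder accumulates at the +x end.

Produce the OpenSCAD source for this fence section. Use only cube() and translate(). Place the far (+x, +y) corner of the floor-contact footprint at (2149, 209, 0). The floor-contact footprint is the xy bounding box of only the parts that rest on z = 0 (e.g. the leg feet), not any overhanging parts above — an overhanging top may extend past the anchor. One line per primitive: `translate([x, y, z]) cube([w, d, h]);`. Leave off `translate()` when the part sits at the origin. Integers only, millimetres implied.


translate([331, 132, 0]) cube([77, 77, 1785]);
translate([2072, 132, 0]) cube([77, 77, 1785]);
translate([408, 132, 216]) cube([1664, 77, 70]);
translate([408, 132, 1465]) cube([1664, 77, 70]);
translate([553, 209, 97]) cube([108, 19, 1714]);
translate([806, 209, 97]) cube([108, 19, 1714]);
translate([1059, 209, 97]) cube([108, 19, 1714]);
translate([1312, 209, 97]) cube([108, 19, 1714]);
translate([1565, 209, 97]) cube([108, 19, 1714]);
translate([1818, 209, 97]) cube([108, 19, 1714]);


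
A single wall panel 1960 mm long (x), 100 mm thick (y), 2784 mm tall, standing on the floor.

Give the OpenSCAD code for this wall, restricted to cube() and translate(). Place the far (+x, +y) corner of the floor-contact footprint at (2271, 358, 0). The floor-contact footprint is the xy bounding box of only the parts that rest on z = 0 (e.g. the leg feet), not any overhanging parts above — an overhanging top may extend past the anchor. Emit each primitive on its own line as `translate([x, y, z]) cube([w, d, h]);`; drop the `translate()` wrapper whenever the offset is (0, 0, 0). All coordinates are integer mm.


translate([311, 258, 0]) cube([1960, 100, 2784]);


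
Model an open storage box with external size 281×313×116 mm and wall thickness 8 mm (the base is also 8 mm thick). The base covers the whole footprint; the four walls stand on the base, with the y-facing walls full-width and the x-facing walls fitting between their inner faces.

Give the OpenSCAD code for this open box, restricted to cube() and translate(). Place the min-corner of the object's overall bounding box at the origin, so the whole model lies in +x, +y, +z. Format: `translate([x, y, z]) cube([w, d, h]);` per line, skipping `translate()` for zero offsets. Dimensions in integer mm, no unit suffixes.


cube([281, 313, 8]);
translate([0, 0, 8]) cube([281, 8, 108]);
translate([0, 305, 8]) cube([281, 8, 108]);
translate([0, 8, 8]) cube([8, 297, 108]);
translate([273, 8, 8]) cube([8, 297, 108]);


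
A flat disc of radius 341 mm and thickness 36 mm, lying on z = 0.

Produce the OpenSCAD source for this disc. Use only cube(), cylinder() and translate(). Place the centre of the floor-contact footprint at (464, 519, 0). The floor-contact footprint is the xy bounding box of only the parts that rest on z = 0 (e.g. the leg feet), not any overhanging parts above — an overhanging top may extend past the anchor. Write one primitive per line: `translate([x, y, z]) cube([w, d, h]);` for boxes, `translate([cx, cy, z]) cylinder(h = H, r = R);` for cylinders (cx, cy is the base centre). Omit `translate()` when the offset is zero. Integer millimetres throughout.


translate([464, 519, 0]) cylinder(h = 36, r = 341);


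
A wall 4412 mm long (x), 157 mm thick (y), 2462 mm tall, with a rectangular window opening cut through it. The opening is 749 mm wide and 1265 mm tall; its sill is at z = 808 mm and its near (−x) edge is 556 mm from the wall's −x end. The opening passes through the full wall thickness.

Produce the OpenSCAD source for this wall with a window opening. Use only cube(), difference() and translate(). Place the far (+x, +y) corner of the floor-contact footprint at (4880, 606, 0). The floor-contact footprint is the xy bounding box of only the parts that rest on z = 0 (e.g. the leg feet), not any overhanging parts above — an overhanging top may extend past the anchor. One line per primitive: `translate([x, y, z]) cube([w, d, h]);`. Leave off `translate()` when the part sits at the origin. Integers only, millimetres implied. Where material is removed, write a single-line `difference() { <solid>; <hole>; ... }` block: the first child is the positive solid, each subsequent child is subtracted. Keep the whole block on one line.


difference() { translate([468, 449, 0]) cube([4412, 157, 2462]); translate([1024, 449, 808]) cube([749, 157, 1265]); }


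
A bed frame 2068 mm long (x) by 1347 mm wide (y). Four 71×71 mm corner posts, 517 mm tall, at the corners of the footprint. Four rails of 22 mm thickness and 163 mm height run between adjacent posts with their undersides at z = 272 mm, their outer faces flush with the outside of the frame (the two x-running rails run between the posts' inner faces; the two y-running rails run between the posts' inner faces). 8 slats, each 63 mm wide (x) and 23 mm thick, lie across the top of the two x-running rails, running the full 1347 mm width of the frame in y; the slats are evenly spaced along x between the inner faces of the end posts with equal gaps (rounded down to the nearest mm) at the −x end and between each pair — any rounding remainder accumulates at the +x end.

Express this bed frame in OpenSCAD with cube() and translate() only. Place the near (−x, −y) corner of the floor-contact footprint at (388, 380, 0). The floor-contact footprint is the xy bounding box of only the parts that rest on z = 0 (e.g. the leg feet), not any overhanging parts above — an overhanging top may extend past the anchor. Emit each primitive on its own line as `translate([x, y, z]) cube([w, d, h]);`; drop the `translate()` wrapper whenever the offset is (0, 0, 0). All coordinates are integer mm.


translate([388, 380, 0]) cube([71, 71, 517]);
translate([388, 1656, 0]) cube([71, 71, 517]);
translate([2385, 380, 0]) cube([71, 71, 517]);
translate([2385, 1656, 0]) cube([71, 71, 517]);
translate([459, 380, 272]) cube([1926, 22, 163]);
translate([459, 1705, 272]) cube([1926, 22, 163]);
translate([388, 451, 272]) cube([22, 1205, 163]);
translate([2434, 451, 272]) cube([22, 1205, 163]);
translate([617, 380, 435]) cube([63, 1347, 23]);
translate([838, 380, 435]) cube([63, 1347, 23]);
translate([1059, 380, 435]) cube([63, 1347, 23]);
translate([1280, 380, 435]) cube([63, 1347, 23]);
translate([1501, 380, 435]) cube([63, 1347, 23]);
translate([1722, 380, 435]) cube([63, 1347, 23]);
translate([1943, 380, 435]) cube([63, 1347, 23]);
translate([2164, 380, 435]) cube([63, 1347, 23]);


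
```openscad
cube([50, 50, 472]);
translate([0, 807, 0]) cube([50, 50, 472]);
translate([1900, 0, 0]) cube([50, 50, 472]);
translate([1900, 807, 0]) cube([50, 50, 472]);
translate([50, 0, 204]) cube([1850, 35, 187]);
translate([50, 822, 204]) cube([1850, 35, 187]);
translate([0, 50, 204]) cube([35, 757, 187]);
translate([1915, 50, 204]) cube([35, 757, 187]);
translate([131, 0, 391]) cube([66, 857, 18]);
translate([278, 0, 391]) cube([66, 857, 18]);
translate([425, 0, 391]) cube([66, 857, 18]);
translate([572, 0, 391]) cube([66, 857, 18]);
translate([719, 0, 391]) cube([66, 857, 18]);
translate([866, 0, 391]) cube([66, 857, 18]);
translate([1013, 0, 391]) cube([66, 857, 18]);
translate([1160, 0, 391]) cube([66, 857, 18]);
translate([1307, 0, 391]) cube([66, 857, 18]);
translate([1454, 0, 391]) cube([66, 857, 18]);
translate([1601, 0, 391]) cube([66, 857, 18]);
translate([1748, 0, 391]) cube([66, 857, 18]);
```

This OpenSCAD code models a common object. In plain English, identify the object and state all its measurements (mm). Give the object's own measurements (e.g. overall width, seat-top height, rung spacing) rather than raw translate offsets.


A bed frame 1950 mm long (x) by 857 mm wide (y). Four 50×50 mm corner posts, 472 mm tall, at the corners of the footprint. Four rails of 35 mm thickness and 187 mm height run between adjacent posts with their undersides at z = 204 mm, their outer faces flush with the outside of the frame (the two x-running rails run between the posts' inner faces; the two y-running rails run between the posts' inner faces). 12 slats, each 66 mm wide (x) and 18 mm thick, lie across the top of the two x-running rails, running the full 857 mm width of the frame in y; along x they sit between the end posts with a 81 mm gap after the −x posts and between neighbouring slats, leaving 86 mm before the +x posts.


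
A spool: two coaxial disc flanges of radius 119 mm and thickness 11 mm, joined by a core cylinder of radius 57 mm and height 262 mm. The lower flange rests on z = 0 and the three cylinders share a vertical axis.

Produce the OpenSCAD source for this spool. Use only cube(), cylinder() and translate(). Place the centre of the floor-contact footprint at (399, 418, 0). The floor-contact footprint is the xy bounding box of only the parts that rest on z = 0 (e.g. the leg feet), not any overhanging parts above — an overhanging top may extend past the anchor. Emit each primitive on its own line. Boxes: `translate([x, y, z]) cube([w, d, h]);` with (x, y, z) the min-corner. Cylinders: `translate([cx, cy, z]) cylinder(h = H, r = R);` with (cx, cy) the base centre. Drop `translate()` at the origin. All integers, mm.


translate([399, 418, 0]) cylinder(h = 11, r = 119);
translate([399, 418, 11]) cylinder(h = 262, r = 57);
translate([399, 418, 273]) cylinder(h = 11, r = 119);


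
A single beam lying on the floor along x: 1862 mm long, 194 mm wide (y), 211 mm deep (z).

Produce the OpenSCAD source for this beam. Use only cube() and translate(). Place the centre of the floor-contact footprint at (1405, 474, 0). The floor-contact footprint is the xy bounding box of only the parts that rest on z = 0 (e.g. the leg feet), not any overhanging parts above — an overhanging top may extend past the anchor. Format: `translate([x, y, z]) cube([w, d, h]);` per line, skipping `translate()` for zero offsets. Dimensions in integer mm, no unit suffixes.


translate([474, 377, 0]) cube([1862, 194, 211]);


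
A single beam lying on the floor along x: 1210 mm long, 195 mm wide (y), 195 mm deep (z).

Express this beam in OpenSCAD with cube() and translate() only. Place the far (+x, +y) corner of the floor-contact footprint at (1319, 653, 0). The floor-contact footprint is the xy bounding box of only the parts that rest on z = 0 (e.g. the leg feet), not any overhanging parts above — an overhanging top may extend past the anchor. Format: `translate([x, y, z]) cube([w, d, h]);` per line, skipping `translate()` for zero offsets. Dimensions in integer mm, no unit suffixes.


translate([109, 458, 0]) cube([1210, 195, 195]);


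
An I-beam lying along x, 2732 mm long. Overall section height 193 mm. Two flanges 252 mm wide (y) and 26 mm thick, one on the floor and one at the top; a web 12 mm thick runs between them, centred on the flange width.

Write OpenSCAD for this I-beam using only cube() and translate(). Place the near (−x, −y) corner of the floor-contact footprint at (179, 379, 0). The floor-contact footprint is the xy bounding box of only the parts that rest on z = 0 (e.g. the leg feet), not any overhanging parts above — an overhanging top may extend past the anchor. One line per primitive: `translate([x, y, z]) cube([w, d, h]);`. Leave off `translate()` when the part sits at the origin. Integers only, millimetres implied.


translate([179, 379, 0]) cube([2732, 252, 26]);
translate([179, 499, 26]) cube([2732, 12, 141]);
translate([179, 379, 167]) cube([2732, 252, 26]);


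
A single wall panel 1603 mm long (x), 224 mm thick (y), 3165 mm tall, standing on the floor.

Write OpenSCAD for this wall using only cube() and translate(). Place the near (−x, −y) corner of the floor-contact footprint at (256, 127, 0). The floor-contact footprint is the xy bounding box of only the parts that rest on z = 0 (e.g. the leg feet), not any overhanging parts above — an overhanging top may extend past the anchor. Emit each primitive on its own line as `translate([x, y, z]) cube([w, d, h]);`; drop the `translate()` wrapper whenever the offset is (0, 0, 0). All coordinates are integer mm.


translate([256, 127, 0]) cube([1603, 224, 3165]);


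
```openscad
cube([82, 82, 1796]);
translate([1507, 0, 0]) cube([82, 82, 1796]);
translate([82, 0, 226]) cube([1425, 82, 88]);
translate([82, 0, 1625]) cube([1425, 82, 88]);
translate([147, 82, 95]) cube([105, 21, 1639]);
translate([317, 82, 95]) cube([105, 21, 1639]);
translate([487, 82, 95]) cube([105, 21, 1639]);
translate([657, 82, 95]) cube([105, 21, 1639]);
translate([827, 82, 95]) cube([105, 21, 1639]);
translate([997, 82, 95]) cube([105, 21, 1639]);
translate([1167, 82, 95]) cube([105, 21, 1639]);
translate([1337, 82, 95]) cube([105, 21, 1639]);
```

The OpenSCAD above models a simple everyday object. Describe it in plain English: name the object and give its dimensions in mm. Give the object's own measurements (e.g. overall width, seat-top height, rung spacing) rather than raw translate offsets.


A fence section. Two 82×82 mm posts, 1796 mm tall, stand on the floor with a clear span of 1425 mm between their inner faces. Two horizontal rails of 82×88 mm section span the gap between the posts with their undersides at z = 226 mm and z = 1625 mm, flush with the posts' −y face. 8 pickets, each 105 mm wide, 21 mm thick and 1639 mm tall, are fixed to the +y face of the rails with their bottoms at z = 95 mm, spaced across the span with a 65 mm gap after the −x post and between neighbouring pickets and before the +x post.


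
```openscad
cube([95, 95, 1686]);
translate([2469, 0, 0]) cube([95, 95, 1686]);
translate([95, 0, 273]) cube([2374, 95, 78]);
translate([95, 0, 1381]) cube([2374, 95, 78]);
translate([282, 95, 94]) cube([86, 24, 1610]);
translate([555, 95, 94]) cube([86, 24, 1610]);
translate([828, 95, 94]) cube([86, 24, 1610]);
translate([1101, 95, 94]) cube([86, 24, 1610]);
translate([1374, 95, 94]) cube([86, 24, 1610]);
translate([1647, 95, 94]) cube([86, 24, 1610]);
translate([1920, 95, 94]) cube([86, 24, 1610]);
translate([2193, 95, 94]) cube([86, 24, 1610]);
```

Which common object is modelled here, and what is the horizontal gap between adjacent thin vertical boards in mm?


A fence section. The picket gap is 187 mm.

Two posts, two rails, 8 pickets — a fence section. Span 2374 mm holds 8 pickets of 86 mm with 9 equal gaps: ⌊(2374 − 8·86) / 9⌋ = 187 mm.


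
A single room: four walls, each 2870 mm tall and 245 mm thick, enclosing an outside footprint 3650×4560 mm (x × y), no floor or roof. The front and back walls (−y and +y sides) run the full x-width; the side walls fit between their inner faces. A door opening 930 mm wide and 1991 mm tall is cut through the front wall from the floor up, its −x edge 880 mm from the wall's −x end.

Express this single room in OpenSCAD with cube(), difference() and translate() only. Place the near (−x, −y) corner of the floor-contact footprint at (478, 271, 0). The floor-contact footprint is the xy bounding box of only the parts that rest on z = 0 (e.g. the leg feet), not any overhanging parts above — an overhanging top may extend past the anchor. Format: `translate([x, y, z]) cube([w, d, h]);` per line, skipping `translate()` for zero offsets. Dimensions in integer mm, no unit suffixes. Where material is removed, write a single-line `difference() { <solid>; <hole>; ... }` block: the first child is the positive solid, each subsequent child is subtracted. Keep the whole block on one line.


difference() { translate([478, 271, 0]) cube([3650, 245, 2870]); translate([1358, 271, 0]) cube([930, 245, 1991]); }
translate([478, 4586, 0]) cube([3650, 245, 2870]);
translate([478, 516, 0]) cube([245, 4070, 2870]);
translate([3883, 516, 0]) cube([245, 4070, 2870]);


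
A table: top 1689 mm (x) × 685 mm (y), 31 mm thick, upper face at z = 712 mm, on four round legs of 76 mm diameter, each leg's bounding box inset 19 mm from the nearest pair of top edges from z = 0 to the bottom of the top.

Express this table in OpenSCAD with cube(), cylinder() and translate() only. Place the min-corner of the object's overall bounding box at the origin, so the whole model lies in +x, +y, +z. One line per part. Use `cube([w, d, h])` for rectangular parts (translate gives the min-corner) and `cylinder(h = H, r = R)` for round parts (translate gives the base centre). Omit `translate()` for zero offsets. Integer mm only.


// leg_h = 712 - 31 = 681
translate([0, 0, 681]) cube([1689, 685, 31]);
translate([57, 57, 0]) cylinder(h = 681, r = 38);
translate([1632, 57, 0]) cylinder(h = 681, r = 38);
translate([57, 628, 0]) cylinder(h = 681, r = 38);
translate([1632, 628, 0]) cylinder(h = 681, r = 38);


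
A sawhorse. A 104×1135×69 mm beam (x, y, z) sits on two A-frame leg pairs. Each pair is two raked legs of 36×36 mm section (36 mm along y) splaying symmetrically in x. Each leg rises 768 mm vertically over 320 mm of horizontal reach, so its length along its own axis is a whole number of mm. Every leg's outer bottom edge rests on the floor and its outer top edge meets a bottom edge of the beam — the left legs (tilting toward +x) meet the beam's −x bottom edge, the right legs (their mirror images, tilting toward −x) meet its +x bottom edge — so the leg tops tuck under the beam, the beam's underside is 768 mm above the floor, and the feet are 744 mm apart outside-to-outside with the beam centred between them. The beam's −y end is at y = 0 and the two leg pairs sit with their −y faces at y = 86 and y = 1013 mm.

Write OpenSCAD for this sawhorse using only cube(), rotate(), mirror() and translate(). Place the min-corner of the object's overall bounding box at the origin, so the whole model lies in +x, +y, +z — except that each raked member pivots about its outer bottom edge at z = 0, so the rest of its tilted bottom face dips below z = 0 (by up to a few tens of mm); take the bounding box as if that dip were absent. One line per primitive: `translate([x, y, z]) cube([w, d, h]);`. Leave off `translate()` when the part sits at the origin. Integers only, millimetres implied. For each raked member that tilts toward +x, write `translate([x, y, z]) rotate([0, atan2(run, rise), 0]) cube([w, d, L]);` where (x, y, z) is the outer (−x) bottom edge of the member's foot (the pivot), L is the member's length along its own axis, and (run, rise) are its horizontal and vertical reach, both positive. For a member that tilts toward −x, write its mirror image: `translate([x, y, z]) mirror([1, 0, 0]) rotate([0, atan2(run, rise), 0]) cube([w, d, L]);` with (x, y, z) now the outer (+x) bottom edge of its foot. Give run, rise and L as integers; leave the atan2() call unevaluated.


translate([320, 0, 768]) cube([104, 1135, 69]);
translate([0, 86, 0]) rotate([0, atan2(320, 768), 0]) cube([36, 36, 832]);
translate([744, 86, 0]) mirror([1, 0, 0]) rotate([0, atan2(320, 768), 0]) cube([36, 36, 832]);
translate([0, 1013, 0]) rotate([0, atan2(320, 768), 0]) cube([36, 36, 832]);
translate([744, 1013, 0]) mirror([1, 0, 0]) rotate([0, atan2(320, 768), 0]) cube([36, 36, 832]);


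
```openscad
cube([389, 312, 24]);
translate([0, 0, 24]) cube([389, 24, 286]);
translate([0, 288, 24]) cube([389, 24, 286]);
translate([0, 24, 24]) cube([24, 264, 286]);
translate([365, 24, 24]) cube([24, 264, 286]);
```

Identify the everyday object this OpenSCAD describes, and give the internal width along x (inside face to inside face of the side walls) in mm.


An open box. The internal width is 341 mm.

A 389×312 base slab with four walls standing on it — an open box. The base is 389 mm wide and the walls are 24 mm thick, so the internal width is 389 − 2 × 24 = 341 mm.


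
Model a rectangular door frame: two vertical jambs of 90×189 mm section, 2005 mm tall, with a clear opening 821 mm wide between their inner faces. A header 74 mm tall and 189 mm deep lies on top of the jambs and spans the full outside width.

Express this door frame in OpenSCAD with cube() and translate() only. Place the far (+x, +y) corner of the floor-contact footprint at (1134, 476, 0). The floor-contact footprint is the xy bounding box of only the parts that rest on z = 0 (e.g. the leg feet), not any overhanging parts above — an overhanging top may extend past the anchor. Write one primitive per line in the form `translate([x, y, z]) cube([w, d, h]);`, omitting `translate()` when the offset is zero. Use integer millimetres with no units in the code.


translate([133, 287, 0]) cube([90, 189, 2005]);
translate([1044, 287, 0]) cube([90, 189, 2005]);
translate([133, 287, 2005]) cube([1001, 189, 74]);


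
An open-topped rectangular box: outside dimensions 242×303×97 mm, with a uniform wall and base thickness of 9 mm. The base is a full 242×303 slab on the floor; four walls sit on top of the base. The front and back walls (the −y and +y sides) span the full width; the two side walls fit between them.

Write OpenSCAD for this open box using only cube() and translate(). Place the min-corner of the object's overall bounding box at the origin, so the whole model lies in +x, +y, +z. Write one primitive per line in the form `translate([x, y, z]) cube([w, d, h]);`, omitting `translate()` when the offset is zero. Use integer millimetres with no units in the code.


cube([242, 303, 9]);
translate([0, 0, 9]) cube([242, 9, 88]);
translate([0, 294, 9]) cube([242, 9, 88]);
translate([0, 9, 9]) cube([9, 285, 88]);
translate([233, 9, 9]) cube([9, 285, 88]);


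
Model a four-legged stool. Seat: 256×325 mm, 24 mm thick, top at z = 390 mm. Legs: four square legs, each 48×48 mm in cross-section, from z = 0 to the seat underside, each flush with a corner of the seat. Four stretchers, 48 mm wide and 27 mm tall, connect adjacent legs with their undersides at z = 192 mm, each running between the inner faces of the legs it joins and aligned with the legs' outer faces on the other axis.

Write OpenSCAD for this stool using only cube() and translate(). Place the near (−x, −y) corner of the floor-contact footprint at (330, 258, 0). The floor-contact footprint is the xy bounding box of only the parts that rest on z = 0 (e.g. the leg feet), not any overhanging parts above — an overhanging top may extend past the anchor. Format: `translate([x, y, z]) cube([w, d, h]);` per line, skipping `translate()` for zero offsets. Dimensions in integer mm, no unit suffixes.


translate([330, 258, 366]) cube([256, 325, 24]);
translate([330, 258, 0]) cube([48, 48, 366]);
translate([538, 258, 0]) cube([48, 48, 366]);
translate([330, 535, 0]) cube([48, 48, 366]);
translate([538, 535, 0]) cube([48, 48, 366]);
translate([378, 258, 192]) cube([160, 48, 27]);
translate([378, 535, 192]) cube([160, 48, 27]);
translate([330, 306, 192]) cube([48, 229, 27]);
translate([538, 306, 192]) cube([48, 229, 27]);


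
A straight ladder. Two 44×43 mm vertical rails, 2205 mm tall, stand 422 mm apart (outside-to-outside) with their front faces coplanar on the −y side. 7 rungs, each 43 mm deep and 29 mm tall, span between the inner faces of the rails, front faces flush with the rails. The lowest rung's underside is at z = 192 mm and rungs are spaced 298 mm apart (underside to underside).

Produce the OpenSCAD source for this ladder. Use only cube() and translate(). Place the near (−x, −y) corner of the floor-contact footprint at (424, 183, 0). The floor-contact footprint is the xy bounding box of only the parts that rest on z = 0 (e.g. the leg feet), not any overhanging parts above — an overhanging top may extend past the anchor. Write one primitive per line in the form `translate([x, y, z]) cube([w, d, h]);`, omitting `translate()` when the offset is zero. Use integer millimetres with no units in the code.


translate([424, 183, 0]) cube([44, 43, 2205]);
translate([802, 183, 0]) cube([44, 43, 2205]);
translate([468, 183, 192]) cube([334, 43, 29]);
translate([468, 183, 490]) cube([334, 43, 29]);
translate([468, 183, 788]) cube([334, 43, 29]);
translate([468, 183, 1086]) cube([334, 43, 29]);
translate([468, 183, 1384]) cube([334, 43, 29]);
translate([468, 183, 1682]) cube([334, 43, 29]);
translate([468, 183, 1980]) cube([334, 43, 29]);


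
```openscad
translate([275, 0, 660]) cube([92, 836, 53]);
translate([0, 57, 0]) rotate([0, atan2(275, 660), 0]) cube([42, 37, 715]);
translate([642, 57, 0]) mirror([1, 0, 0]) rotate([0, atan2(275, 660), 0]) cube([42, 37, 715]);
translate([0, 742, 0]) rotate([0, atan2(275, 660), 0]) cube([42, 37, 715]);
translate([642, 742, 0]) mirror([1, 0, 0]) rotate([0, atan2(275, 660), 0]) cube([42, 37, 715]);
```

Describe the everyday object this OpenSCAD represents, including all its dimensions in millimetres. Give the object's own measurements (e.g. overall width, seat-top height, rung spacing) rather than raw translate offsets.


A sawhorse. A 92×836×53 mm beam (x, y, z) sits on two A-frame leg pairs. Each pair is two raked legs of 42×37 mm section (37 mm along y) splaying symmetrically in x. Each leg rises 660 mm vertically over 275 mm of horizontal reach and is 715 mm long along its own axis. Every leg's outer bottom edge rests on the floor and its outer top edge meets a bottom edge of the beam — the left legs (tilting toward +x) meet the beam's −x bottom edge, the right legs (their mirror images, tilting toward −x) meet its +x bottom edge — so the leg tops tuck under the beam, the beam's underside is 660 mm above the floor, and the feet are 642 mm apart outside-to-outside with the beam centred between them. The two leg pairs are set in 57 mm from either end of the beam.
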